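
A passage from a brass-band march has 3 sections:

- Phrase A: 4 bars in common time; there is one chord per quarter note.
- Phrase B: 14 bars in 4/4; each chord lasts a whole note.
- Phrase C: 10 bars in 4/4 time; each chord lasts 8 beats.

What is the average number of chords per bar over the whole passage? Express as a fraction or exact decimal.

A: 4 bars of 4 beats is 16 beats; at 1 beat each that's 16 chords.
B: 14 bars of 4 beats is 56 beats; at 4 beats each that's 14 chords.
C: 10 bars of 4 beats is 40 beats; at 8 beats each that's 5 chords.
Overall: 35 chords over 28 bars → 35/28 = 1.25 chords per bar.

1.25 chords per bar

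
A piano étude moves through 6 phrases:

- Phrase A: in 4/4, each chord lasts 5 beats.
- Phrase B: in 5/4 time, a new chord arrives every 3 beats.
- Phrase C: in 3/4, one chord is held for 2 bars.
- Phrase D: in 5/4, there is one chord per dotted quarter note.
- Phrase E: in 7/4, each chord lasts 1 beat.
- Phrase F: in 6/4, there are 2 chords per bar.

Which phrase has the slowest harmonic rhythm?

A: each chord is 5 beats in 4/4, so 0.8 per bar.
B: each chord is 3 beats in 5/4, so 5/3 per bar.
C: each chord is 6 beats in 3/4, so 0.5 per bar.
D: each chord is 1.5 beats in 5/4, so 10/3 per bar.
E: each chord is 1 beat in 7/4, so 7 per bar.
F: each chord is 3 beats in 6/4, so 2 per bar.
Slowest is C at 0.5 chords/bar.

Phrase C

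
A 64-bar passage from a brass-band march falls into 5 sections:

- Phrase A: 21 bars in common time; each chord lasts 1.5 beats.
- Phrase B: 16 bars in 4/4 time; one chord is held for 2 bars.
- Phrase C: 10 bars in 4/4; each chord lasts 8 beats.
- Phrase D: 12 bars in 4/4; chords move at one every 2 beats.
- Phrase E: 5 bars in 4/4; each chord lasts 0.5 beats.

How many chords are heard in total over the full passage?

133 chords

A has 84 beats and chords last 1.5 each, so 56 chords.
B has 64 beats and chords last 8 each, so 8 chords.
C has 40 beats and chords last 8 each, so 5 chords.
D has 48 beats and chords last 2 each, so 24 chords.
E has 20 beats and chords last 0.5 each, so 40 chords.
Total: 56 + 8 + 5 + 24 + 40 = 133.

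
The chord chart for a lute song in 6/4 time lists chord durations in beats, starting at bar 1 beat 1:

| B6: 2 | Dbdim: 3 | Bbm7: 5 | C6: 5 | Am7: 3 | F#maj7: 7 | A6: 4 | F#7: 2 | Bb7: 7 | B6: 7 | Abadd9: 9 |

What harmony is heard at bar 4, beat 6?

Beat 6 of bar 4 is beat (4−1)×6 + 6 = 24 overall.
Running totals: B6 ends at 2, Dbdim ends at 5, Bbm7 ends at 10, C6 ends at 15, Am7 ends at 18, F#maj7 ends at 25.
Beat 24 falls within F#maj7.

F#maj7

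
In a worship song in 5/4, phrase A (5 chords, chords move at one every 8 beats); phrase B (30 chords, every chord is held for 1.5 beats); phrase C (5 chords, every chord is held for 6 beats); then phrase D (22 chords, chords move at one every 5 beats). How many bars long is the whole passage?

A: 5 × 8 = 40 beats = 8 bars.
B: 30 × 1.5 = 45 beats = 9 bars.
C: 5 × 6 = 30 beats = 6 bars.
D: 22 × 5 = 110 beats = 22 bars.
Total: 8 + 9 + 6 + 22 = 45 bars.

45 bars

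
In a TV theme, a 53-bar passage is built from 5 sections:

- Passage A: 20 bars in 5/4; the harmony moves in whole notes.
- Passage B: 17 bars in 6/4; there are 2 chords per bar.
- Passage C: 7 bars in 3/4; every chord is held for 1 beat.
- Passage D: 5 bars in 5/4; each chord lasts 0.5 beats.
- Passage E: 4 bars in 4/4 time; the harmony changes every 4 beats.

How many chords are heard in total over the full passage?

A: 20·5 = 100 beats, 100/4 = 25 chords.
B: 17·6 = 102 beats, 102/3 = 34 chords.
C: 7·3 = 21 beats, 21/1 = 21 chords.
D: 5·5 = 25 beats, 25/0.5 = 50 chords.
E: 4·4 = 16 beats, 16/4 = 4 chords.
Total: 25 + 34 + 21 + 50 + 4 = 134.

134 chords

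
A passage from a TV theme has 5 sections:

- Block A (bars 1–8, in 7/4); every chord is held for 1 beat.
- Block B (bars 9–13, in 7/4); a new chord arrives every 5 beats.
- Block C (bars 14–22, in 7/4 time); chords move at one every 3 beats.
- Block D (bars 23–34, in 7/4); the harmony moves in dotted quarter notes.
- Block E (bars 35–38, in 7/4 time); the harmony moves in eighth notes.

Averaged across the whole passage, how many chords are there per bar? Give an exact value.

A: 8 bars of 7 beats is 56 beats; at 1 beat each that's 56 chords.
B: 5 bars of 7 beats is 35 beats; at 5 beats each that's 7 chords.
C: 9 bars of 7 beats is 63 beats; at 3 beats each that's 21 chords.
D: 12 bars of 7 beats is 84 beats; at 1.5 beats each that's 56 chords.
E: 4 bars of 7 beats is 28 beats; at 0.5 beats each that's 56 chords.
Overall: 196 chords over 38 bars → 196/38 = 98/19 chords per bar.

98/19 chords per bar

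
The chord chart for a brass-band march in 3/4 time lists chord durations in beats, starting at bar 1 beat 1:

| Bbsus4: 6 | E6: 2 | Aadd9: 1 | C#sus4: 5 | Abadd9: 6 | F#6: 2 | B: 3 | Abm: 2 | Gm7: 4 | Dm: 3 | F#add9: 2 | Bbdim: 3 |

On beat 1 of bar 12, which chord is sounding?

Dm

Beat 1 of bar 12 is beat (12−1)×3 + 1 = 34 overall.
Running totals: Bbsus4 ends at 6, E6 ends at 8, Aadd9 ends at 9, C#sus4 ends at 14, Abadd9 ends at 20, F#6 ends at 22, B ends at 25, Abm ends at 27, Gm7 ends at 31, Dm ends at 34.
Beat 34 falls within Dm.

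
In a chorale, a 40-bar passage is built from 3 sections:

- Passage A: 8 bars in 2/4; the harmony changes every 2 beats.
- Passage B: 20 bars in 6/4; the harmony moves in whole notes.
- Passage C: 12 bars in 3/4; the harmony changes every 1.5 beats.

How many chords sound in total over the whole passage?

62 chords

A has 16 beats and chords last 2 each, so 8 chords.
B has 120 beats and chords last 4 each, so 30 chords.
C has 36 beats and chords last 1.5 each, so 24 chords.
Total: 8 + 30 + 24 = 62.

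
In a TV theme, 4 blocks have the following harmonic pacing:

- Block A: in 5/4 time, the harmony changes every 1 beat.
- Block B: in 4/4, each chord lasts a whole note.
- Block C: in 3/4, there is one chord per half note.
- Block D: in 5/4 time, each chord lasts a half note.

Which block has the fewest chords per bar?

A: 5/1 = 5 chords/bar.
B: 4/4 = 1 chord/bar.
C: 3/2 = 1.5 chords/bar.
D: 5/2 = 2.5 chords/bar.
Slowest is B at 1 chords/bar.

Block B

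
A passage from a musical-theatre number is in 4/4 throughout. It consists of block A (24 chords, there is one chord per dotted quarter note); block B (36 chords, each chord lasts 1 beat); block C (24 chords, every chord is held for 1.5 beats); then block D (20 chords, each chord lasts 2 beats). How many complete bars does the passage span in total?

37 bars

A: 24 × 1.5 = 36 beats = 9 bars.
B: 36 × 1 = 36 beats = 9 bars.
C: 24 × 1.5 = 36 beats = 9 bars.
D: 20 × 2 = 40 beats = 10 bars.
Total: 9 + 9 + 9 + 10 = 37 bars.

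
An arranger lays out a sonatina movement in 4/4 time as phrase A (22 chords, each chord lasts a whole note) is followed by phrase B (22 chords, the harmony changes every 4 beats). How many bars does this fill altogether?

44 bars

A: 22 × 4 = 88 beats = 22 bars.
B: 22 × 4 = 88 beats = 22 bars.
Total: 22 + 22 = 44 bars.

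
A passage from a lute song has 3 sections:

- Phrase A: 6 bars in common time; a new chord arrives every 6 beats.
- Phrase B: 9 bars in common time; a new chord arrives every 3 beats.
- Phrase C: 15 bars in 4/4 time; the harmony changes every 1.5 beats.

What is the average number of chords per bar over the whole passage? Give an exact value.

A: 6 × 4 = 24 beats ÷ 6 = 4 chords.
B: 9 × 4 = 36 beats ÷ 3 = 12 chords.
C: 15 × 4 = 60 beats ÷ 1.5 = 40 chords.
Overall: 56 chords over 30 bars → 56/30 = 28/15 chords per bar.

28/15 chords per bar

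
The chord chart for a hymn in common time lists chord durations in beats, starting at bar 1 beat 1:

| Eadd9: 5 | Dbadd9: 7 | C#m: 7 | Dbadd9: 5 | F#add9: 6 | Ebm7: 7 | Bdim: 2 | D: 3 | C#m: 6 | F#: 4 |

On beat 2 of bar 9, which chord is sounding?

Beat 2 of bar 9 is beat (9−1)×4 + 2 = 34 overall.
Running totals: Eadd9 ends at 5, Dbadd9 ends at 12, C#m ends at 19, Dbadd9 ends at 24, F#add9 ends at 30, Ebm7 ends at 37.
Beat 34 falls within Ebm7.

Ebm7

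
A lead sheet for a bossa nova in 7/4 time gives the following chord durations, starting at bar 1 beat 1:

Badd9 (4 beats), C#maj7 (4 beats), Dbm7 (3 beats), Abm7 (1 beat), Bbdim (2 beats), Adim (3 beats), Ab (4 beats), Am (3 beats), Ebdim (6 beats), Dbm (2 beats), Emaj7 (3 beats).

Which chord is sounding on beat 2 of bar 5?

Ebdim

Beat 2 of bar 5 is beat (5−1)×7 + 2 = 30 overall.
Running totals: Badd9 ends at 4, C#maj7 ends at 8, Dbm7 ends at 11, Abm7 ends at 12, Bbdim ends at 14, Adim ends at 17, Ab ends at 21, Am ends at 24, Ebdim ends at 30.
Beat 30 falls within Ebdim.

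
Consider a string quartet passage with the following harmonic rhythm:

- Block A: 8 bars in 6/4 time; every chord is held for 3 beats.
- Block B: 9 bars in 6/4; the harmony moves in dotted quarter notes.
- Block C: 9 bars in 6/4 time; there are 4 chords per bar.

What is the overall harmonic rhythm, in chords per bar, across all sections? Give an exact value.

A: 8 bars of 6 beats is 48 beats; at 3 beats each that's 16 chords.
B: 9 bars of 6 beats is 54 beats; at 1.5 beats each that's 36 chords.
C: 9 bars of 6 beats is 54 beats; at 1.5 beats each that's 36 chords.
Overall: 88 chords over 26 bars → 88/26 = 44/13 chords per bar.

44/13 chords per bar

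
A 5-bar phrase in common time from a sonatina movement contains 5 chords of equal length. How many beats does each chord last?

5 bars × 4 beats/bar = 20 beats total.
20 beats ÷ 5 chords = 4 beats per chord.
(That is a whole note.)

4 beats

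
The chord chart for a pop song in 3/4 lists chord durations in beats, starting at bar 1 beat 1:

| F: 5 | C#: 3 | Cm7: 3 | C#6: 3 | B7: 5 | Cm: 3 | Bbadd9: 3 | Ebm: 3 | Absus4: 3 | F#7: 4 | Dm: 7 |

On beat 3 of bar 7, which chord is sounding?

Cm

Beat 3 of bar 7 is beat (7−1)×3 + 3 = 21 overall.
Running totals: F ends at 5, C# ends at 8, Cm7 ends at 11, C#6 ends at 14, B7 ends at 19, Cm ends at 22.
Beat 21 falls within Cm.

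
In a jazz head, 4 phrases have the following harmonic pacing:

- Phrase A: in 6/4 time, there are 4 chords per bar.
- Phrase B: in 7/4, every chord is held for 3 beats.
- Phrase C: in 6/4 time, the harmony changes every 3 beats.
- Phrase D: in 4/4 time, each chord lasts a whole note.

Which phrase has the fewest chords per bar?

A: 6/1.5 = 4 chords/bar.
B: 7/3 = 7/3 chords/bar.
C: 6/3 = 2 chords/bar.
D: 4/4 = 1 chord/bar.
Slowest is D at 1 chords/bar.

Phrase D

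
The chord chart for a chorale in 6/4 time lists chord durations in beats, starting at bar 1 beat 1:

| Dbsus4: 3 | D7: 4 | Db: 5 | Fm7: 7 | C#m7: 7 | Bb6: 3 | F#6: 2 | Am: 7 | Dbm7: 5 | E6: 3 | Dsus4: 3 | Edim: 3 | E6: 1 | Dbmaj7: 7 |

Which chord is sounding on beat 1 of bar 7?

Beat 1 of bar 7 is beat (7−1)×6 + 1 = 37 overall.
Running totals: Dbsus4 ends at 3, D7 ends at 7, Db ends at 12, Fm7 ends at 19, C#m7 ends at 26, Bb6 ends at 29, F#6 ends at 31, Am ends at 38.
Beat 37 falls within Am.

Am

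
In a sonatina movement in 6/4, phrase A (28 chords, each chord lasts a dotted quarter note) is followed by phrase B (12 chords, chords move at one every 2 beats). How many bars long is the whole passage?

11 bars

A: 28 × 1.5 = 42 beats = 7 bars.
B: 12 × 2 = 24 beats = 4 bars.
Total: 7 + 4 = 11 bars.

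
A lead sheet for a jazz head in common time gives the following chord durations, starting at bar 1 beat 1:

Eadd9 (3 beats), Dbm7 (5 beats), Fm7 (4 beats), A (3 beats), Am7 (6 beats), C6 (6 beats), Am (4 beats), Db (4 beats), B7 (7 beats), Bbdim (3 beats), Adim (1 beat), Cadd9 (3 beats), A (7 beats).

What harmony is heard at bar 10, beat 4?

B7

Beat 4 of bar 10 is beat (10−1)×4 + 4 = 40 overall.
Running totals: Eadd9 ends at 3, Dbm7 ends at 8, Fm7 ends at 12, A ends at 15, Am7 ends at 21, C6 ends at 27, Am ends at 31, Db ends at 35, B7 ends at 42.
Beat 40 falls within B7.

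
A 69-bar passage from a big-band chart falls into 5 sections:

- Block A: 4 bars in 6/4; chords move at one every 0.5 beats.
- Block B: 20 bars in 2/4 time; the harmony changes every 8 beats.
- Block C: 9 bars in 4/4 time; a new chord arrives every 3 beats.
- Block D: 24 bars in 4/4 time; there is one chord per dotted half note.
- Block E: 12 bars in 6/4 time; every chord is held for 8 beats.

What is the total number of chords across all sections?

A has 24 beats and chords last 0.5 each, so 48 chords.
B has 40 beats and chords last 8 each, so 5 chords.
C has 36 beats and chords last 3 each, so 12 chords.
D has 96 beats and chords last 3 each, so 32 chords.
E has 72 beats and chords last 8 each, so 9 chords.
Total: 48 + 5 + 12 + 32 + 9 = 106.

106 chords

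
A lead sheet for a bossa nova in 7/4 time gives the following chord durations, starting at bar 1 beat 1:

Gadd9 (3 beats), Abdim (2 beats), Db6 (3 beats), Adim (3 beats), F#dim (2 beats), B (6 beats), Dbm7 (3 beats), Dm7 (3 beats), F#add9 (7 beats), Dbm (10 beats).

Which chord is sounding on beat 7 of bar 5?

Dbm

Beat 7 of bar 5 is beat (5−1)×7 + 7 = 35 overall.
Running totals: Gadd9 ends at 3, Abdim ends at 5, Db6 ends at 8, Adim ends at 11, F#dim ends at 13, B ends at 19, Dbm7 ends at 22, Dm7 ends at 25, F#add9 ends at 32, Dbm ends at 42.
Beat 35 falls within Dbm.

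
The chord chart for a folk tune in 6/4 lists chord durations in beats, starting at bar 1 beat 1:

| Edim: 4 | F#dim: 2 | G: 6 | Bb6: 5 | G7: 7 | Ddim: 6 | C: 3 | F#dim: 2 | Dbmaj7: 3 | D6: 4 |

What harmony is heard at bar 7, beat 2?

Dbmaj7

Beat 2 of bar 7 is beat (7−1)×6 + 2 = 38 overall.
Running totals: Edim ends at 4, F#dim ends at 6, G ends at 12, Bb6 ends at 17, G7 ends at 24, Ddim ends at 30, C ends at 33, F#dim ends at 35, Dbmaj7 ends at 38.
Beat 38 falls within Dbmaj7.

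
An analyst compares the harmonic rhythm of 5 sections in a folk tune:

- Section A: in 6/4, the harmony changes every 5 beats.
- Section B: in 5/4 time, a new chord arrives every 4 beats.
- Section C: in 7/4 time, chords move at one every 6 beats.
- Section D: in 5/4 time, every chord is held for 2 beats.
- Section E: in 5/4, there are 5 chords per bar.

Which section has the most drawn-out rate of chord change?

A: 6/5 = 1.2 chords/bar.
B: 5/4 = 1.25 chords/bar.
C: 7/6 = 7/6 chords/bar.
D: 5/2 = 2.5 chords/bar.
E: 5/1 = 5 chords/bar.
Slowest is C at 7/6 chords/bar.

Section C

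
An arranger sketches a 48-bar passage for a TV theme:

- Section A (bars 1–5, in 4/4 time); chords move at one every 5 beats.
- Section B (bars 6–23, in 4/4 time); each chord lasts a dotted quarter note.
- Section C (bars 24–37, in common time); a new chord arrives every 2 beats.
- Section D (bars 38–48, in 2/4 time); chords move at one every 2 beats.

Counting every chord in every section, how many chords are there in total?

91 chords

A has 20 beats and chords last 5 each, so 4 chords.
B has 72 beats and chords last 1.5 each, so 48 chords.
C has 56 beats and chords last 2 each, so 28 chords.
D has 22 beats and chords last 2 each, so 11 chords.
Total: 4 + 48 + 28 + 11 = 91.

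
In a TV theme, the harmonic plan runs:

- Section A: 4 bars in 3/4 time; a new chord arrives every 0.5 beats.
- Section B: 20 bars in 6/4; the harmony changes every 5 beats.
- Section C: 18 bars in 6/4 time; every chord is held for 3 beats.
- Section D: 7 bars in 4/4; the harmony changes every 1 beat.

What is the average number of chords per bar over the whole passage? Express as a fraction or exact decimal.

16/7 chords per bar

A: 4 × 3 = 12 beats ÷ 0.5 = 24 chords.
B: 20 × 6 = 120 beats ÷ 5 = 24 chords.
C: 18 × 6 = 108 beats ÷ 3 = 36 chords.
D: 7 × 4 = 28 beats ÷ 1 = 28 chords.
Overall: 112 chords over 49 bars → 112/49 = 16/7 chords per bar.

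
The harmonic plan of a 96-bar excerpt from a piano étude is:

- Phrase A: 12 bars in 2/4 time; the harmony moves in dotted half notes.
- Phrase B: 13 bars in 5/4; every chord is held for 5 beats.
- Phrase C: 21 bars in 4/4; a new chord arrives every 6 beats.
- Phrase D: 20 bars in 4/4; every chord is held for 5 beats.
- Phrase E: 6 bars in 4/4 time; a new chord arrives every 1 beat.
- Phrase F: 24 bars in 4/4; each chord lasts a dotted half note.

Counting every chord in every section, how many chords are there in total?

A has 24 beats and chords last 3 each, so 8 chords.
B has 65 beats and chords last 5 each, so 13 chords.
C has 84 beats and chords last 6 each, so 14 chords.
D has 80 beats and chords last 5 each, so 16 chords.
E has 24 beats and chords last 1 each, so 24 chords.
F has 96 beats and chords last 3 each, so 32 chords.
Total: 8 + 13 + 14 + 16 + 24 + 32 = 107.

107 chords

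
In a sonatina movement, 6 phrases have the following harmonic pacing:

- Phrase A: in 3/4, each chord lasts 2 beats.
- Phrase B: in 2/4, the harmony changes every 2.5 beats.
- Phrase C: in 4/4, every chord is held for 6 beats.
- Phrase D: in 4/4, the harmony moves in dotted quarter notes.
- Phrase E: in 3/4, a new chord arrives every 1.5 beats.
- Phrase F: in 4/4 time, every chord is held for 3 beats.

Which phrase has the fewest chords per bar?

Phrase C

A: each chord is 2 beats in 3/4, so 1.5 per bar.
B: each chord is 2.5 beats in 2/4, so 0.8 per bar.
C: each chord is 6 beats in 4/4, so 2/3 per bar.
D: each chord is 1.5 beats in 4/4, so 8/3 per bar.
E: each chord is 1.5 beats in 3/4, so 2 per bar.
F: each chord is 3 beats in 4/4, so 4/3 per bar.
Slowest is C at 2/3 chords/bar.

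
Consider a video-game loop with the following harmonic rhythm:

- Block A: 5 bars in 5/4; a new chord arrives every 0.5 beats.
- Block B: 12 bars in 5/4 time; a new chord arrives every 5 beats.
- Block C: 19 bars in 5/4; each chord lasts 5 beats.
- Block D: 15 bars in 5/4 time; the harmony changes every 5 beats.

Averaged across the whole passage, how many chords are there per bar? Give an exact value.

32/17 chords per bar

A: 5 bars of 5 beats is 25 beats; at 0.5 beats each that's 50 chords.
B: 12 bars of 5 beats is 60 beats; at 5 beats each that's 12 chords.
C: 19 bars of 5 beats is 95 beats; at 5 beats each that's 19 chords.
D: 15 bars of 5 beats is 75 beats; at 5 beats each that's 15 chords.
Overall: 96 chords over 51 bars → 96/51 = 32/17 chords per bar.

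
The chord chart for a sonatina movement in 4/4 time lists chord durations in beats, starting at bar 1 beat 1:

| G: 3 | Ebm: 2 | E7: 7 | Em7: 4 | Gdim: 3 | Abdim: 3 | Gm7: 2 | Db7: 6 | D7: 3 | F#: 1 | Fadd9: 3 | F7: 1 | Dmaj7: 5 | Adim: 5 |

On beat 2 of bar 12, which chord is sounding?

Beat 2 of bar 12 is beat (12−1)×4 + 2 = 46 overall.
Running totals: G ends at 3, Ebm ends at 5, E7 ends at 12, Em7 ends at 16, Gdim ends at 19, Abdim ends at 22, Gm7 ends at 24, Db7 ends at 30, D7 ends at 33, F# ends at 34, Fadd9 ends at 37, F7 ends at 38, Dmaj7 ends at 43, Adim ends at 48.
Beat 46 falls within Adim.

Adim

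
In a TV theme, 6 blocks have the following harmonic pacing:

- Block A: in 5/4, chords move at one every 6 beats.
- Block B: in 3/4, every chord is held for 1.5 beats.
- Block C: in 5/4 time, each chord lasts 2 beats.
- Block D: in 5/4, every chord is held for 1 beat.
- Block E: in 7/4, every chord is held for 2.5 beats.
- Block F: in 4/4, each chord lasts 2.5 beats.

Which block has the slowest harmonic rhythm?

Block A

A: 5 beats/bar ÷ 6 beats/chord = 5/6 chords/bar.
B: 3 beats/bar ÷ 1.5 beats/chord = 2 chords/bar.
C: 5 beats/bar ÷ 2 beats/chord = 2.5 chords/bar.
D: 5 beats/bar ÷ 1 beat/chord = 5 chords/bar.
E: 7 beats/bar ÷ 2.5 beats/chord = 2.8 chords/bar.
F: 4 beats/bar ÷ 2.5 beats/chord = 1.6 chords/bar.
Slowest is A at 5/6 chords/bar.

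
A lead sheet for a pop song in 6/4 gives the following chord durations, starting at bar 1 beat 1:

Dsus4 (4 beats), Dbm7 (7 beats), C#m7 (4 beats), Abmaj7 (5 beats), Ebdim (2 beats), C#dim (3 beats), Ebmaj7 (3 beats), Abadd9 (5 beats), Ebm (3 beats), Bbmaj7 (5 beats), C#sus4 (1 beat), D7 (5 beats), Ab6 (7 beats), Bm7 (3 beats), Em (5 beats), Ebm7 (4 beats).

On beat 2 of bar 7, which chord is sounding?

Beat 2 of bar 7 is beat (7−1)×6 + 2 = 38 overall.
Running totals: Dsus4 ends at 4, Dbm7 ends at 11, C#m7 ends at 15, Abmaj7 ends at 20, Ebdim ends at 22, C#dim ends at 25, Ebmaj7 ends at 28, Abadd9 ends at 33, Ebm ends at 36, Bbmaj7 ends at 41.
Beat 38 falls within Bbmaj7.

Bbmaj7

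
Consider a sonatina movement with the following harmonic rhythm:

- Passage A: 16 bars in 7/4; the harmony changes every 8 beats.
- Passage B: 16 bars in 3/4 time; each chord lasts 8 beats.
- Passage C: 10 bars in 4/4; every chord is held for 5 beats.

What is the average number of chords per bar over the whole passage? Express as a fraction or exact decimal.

2/3 chords per bar

A: 16 bars of 7 beats is 112 beats; at 8 beats each that's 14 chords.
B: 16 bars of 3 beats is 48 beats; at 8 beats each that's 6 chords.
C: 10 bars of 4 beats is 40 beats; at 5 beats each that's 8 chords.
Overall: 28 chords over 42 bars → 28/42 = 2/3 chords per bar.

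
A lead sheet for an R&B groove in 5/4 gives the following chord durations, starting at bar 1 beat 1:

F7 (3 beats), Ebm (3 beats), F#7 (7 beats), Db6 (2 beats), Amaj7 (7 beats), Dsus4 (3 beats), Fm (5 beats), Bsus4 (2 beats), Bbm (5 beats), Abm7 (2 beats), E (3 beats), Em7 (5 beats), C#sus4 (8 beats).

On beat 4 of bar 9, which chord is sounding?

Em7

Beat 4 of bar 9 is beat (9−1)×5 + 4 = 44 overall.
Running totals: F7 ends at 3, Ebm ends at 6, F#7 ends at 13, Db6 ends at 15, Amaj7 ends at 22, Dsus4 ends at 25, Fm ends at 30, Bsus4 ends at 32, Bbm ends at 37, Abm7 ends at 39, E ends at 42, Em7 ends at 47.
Beat 44 falls within Em7.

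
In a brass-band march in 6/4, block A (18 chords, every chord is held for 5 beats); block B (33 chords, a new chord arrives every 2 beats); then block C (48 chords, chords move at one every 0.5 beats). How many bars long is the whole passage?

A: 18 × 5 = 90 beats = 15 bars.
B: 33 × 2 = 66 beats = 11 bars.
C: 48 × 0.5 = 24 beats = 4 bars.
Total: 15 + 11 + 4 = 30 bars.

30 bars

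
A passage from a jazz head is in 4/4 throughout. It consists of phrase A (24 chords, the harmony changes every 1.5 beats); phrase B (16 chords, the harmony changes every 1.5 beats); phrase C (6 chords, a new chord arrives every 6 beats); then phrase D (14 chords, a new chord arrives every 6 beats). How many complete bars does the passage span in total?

A: 24 × 1.5 = 36 beats = 9 bars.
B: 16 × 1.5 = 24 beats = 6 bars.
C: 6 × 6 = 36 beats = 9 bars.
D: 14 × 6 = 84 beats = 21 bars.
Total: 9 + 6 + 9 + 21 = 45 bars.

45 bars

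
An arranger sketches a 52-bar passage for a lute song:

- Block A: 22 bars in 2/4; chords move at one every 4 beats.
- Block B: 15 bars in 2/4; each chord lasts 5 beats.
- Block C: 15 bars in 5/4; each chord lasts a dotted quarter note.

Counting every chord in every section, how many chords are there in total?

67 chords

A has 44 beats and chords last 4 each, so 11 chords.
B has 30 beats and chords last 5 each, so 6 chords.
C has 75 beats and chords last 1.5 each, so 50 chords.
Total: 11 + 6 + 50 = 67.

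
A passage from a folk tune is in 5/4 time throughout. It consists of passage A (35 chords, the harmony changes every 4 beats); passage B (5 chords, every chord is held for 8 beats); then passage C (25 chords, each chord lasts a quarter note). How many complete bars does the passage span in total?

41 bars

A: 35 × 4 = 140 beats = 28 bars.
B: 5 × 8 = 40 beats = 8 bars.
C: 25 × 1 = 25 beats = 5 bars.
Total: 28 + 8 + 5 = 41 bars.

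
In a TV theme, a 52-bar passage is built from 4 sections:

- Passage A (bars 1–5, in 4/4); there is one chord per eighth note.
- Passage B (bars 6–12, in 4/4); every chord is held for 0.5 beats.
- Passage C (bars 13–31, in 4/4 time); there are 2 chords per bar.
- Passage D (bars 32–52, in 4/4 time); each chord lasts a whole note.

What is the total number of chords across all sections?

A has 20 beats and chords last 0.5 each, so 40 chords.
B has 28 beats and chords last 0.5 each, so 56 chords.
C has 76 beats and chords last 2 each, so 38 chords.
D has 84 beats and chords last 4 each, so 21 chords.
Total: 40 + 56 + 38 + 21 = 155.

155 chords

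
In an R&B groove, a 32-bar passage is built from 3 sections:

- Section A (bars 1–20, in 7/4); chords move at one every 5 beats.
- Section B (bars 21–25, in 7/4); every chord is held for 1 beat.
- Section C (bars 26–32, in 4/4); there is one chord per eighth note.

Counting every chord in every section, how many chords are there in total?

119 chords

A: 20·7 = 140 beats, 140/5 = 28 chords.
B: 5·7 = 35 beats, 35/1 = 35 chords.
C: 7·4 = 28 beats, 28/0.5 = 56 chords.
Total: 28 + 35 + 56 = 119.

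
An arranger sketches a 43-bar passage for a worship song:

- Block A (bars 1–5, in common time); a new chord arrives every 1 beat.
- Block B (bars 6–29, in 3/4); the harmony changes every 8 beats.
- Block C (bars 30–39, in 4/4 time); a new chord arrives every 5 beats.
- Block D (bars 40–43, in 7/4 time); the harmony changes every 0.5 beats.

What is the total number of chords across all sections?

A: 5 bars × 4 beats = 20 beats; 1 beat/chord → 20 chords.
B: 24 bars × 3 beats = 72 beats; 8 beats/chord → 9 chords.
C: 10 bars × 4 beats = 40 beats; 5 beats/chord → 8 chords.
D: 4 bars × 7 beats = 28 beats; 0.5 beats/chord → 56 chords.
Total: 20 + 9 + 8 + 56 = 93.

93 chords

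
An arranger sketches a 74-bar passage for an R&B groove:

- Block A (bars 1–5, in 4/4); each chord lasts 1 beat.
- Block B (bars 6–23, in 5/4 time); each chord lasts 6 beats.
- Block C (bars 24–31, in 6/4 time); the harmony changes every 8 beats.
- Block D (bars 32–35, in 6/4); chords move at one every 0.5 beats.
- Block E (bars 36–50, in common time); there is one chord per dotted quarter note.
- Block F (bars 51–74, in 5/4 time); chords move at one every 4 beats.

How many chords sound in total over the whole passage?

A: 5·4 = 20 beats, 20/1 = 20 chords.
B: 18·5 = 90 beats, 90/6 = 15 chords.
C: 8·6 = 48 beats, 48/8 = 6 chords.
D: 4·6 = 24 beats, 24/0.5 = 48 chords.
E: 15·4 = 60 beats, 60/1.5 = 40 chords.
F: 24·5 = 120 beats, 120/4 = 30 chords.
Total: 20 + 15 + 6 + 48 + 40 + 30 = 159.

159 chords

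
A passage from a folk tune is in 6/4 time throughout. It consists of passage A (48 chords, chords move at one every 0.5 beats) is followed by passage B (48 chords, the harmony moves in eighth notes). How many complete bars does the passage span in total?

8 bars

A: 48 × 0.5 = 24 beats = 4 bars.
B: 48 × 0.5 = 24 beats = 4 bars.
Total: 4 + 4 = 8 bars.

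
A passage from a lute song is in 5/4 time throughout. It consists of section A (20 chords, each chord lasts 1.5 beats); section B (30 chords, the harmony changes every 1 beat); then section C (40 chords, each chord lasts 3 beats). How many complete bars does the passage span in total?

36 bars

A: 20 × 1.5 = 30 beats = 6 bars.
B: 30 × 1 = 30 beats = 6 bars.
C: 40 × 3 = 120 beats = 24 bars.
Total: 6 + 6 + 24 = 36 bars.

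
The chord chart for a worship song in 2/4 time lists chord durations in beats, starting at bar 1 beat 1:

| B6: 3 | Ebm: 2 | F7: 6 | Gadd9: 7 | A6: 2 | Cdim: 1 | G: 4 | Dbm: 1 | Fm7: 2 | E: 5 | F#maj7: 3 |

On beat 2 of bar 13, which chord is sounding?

Dbm

Beat 2 of bar 13 is beat (13−1)×2 + 2 = 26 overall.
Running totals: B6 ends at 3, Ebm ends at 5, F7 ends at 11, Gadd9 ends at 18, A6 ends at 20, Cdim ends at 21, G ends at 25, Dbm ends at 26.
Beat 26 falls within Dbm.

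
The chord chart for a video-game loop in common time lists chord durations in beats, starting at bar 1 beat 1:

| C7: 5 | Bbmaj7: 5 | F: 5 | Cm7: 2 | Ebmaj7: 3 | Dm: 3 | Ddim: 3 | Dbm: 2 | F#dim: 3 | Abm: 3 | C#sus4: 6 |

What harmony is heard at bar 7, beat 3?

Dbm

Beat 3 of bar 7 is beat (7−1)×4 + 3 = 27 overall.
Running totals: C7 ends at 5, Bbmaj7 ends at 10, F ends at 15, Cm7 ends at 17, Ebmaj7 ends at 20, Dm ends at 23, Ddim ends at 26, Dbm ends at 28.
Beat 27 falls within Dbm.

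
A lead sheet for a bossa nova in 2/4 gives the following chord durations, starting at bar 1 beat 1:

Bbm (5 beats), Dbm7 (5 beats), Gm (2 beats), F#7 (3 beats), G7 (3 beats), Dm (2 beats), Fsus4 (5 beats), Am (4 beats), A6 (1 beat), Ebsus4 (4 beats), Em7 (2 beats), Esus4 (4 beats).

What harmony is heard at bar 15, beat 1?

Am

Beat 1 of bar 15 is beat (15−1)×2 + 1 = 29 overall.
Running totals: Bbm ends at 5, Dbm7 ends at 10, Gm ends at 12, F#7 ends at 15, G7 ends at 18, Dm ends at 20, Fsus4 ends at 25, Am ends at 29.
Beat 29 falls within Am.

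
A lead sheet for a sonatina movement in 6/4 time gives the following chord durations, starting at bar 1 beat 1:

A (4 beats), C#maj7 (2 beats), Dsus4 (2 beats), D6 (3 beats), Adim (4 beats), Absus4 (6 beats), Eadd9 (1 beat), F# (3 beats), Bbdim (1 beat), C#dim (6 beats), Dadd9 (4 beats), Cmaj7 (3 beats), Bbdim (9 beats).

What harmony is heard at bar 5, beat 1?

Beat 1 of bar 5 is beat (5−1)×6 + 1 = 25 overall.
Running totals: A ends at 4, C#maj7 ends at 6, Dsus4 ends at 8, D6 ends at 11, Adim ends at 15, Absus4 ends at 21, Eadd9 ends at 22, F# ends at 25.
Beat 25 falls within F#.

F#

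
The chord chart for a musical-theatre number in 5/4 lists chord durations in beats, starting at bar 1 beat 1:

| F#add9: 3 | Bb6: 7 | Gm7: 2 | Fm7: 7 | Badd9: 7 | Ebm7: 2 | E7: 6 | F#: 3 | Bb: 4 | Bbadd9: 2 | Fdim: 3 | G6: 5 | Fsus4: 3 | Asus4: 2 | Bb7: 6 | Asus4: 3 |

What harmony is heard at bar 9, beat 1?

Bb

Beat 1 of bar 9 is beat (9−1)×5 + 1 = 41 overall.
Running totals: F#add9 ends at 3, Bb6 ends at 10, Gm7 ends at 12, Fm7 ends at 19, Badd9 ends at 26, Ebm7 ends at 28, E7 ends at 34, F# ends at 37, Bb ends at 41.
Beat 41 falls within Bb.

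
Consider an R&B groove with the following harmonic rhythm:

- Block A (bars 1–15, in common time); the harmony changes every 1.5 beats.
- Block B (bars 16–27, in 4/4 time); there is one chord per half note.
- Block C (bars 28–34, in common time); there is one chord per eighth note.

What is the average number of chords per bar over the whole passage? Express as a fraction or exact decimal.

60/17 chords per bar

A: 15 × 4 = 60 beats ÷ 1.5 = 40 chords.
B: 12 × 4 = 48 beats ÷ 2 = 24 chords.
C: 7 × 4 = 28 beats ÷ 0.5 = 56 chords.
Overall: 120 chords over 34 bars → 120/34 = 60/17 chords per bar.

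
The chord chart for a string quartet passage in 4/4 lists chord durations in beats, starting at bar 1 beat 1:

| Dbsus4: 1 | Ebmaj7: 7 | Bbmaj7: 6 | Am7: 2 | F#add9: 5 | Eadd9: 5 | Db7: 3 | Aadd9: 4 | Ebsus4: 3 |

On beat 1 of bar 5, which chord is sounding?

F#add9

Beat 1 of bar 5 is beat (5−1)×4 + 1 = 17 overall.
Running totals: Dbsus4 ends at 1, Ebmaj7 ends at 8, Bbmaj7 ends at 14, Am7 ends at 16, F#add9 ends at 21.
Beat 17 falls within F#add9.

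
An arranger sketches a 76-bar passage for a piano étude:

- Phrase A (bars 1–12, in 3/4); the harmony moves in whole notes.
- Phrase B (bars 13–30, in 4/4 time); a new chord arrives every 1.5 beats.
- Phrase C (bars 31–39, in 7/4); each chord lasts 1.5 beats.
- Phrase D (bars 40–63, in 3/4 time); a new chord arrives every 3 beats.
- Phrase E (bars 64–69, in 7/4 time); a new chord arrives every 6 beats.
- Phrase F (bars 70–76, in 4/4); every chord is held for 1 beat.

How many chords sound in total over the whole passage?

A: 12·3 = 36 beats, 36/4 = 9 chords.
B: 18·4 = 72 beats, 72/1.5 = 48 chords.
C: 9·7 = 63 beats, 63/1.5 = 42 chords.
D: 24·3 = 72 beats, 72/3 = 24 chords.
E: 6·7 = 42 beats, 42/6 = 7 chords.
F: 7·4 = 28 beats, 28/1 = 28 chords.
Total: 9 + 48 + 42 + 24 + 7 + 28 = 158.

158 chords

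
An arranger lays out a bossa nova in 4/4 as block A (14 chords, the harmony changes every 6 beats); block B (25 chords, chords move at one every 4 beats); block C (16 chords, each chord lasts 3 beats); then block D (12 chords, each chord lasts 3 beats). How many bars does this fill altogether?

A: 14 × 6 = 84 beats = 21 bars.
B: 25 × 4 = 100 beats = 25 bars.
C: 16 × 3 = 48 beats = 12 bars.
D: 12 × 3 = 36 beats = 9 bars.
Total: 21 + 25 + 12 + 9 = 67 bars.

67 bars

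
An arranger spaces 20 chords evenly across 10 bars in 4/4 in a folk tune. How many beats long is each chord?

10 bars × 4 beats/bar = 40 beats total.
40 beats ÷ 20 chords = 2 beats per chord.
(That is a half note.)

2 beats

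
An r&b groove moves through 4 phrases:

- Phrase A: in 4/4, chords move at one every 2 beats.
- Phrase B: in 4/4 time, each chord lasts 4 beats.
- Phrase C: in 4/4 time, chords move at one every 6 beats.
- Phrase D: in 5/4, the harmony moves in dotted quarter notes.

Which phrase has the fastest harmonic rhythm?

A: each chord is 2 beats in 4/4, so 2 per bar.
B: each chord is 4 beats in 4/4, so 1 per bar.
C: each chord is 6 beats in 4/4, so 2/3 per bar.
D: each chord is 1.5 beats in 5/4, so 10/3 per bar.
Fastest is D at 10/3 chords/bar.

Phrase D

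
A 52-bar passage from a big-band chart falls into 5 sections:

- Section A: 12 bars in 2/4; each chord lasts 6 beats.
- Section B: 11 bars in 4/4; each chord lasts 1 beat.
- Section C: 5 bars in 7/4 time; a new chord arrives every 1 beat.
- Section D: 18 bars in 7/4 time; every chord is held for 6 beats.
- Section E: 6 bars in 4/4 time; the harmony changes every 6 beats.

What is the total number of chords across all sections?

108 chords

A: 12 bars × 2 beats = 24 beats; 6 beats/chord → 4 chords.
B: 11 bars × 4 beats = 44 beats; 1 beat/chord → 44 chords.
C: 5 bars × 7 beats = 35 beats; 1 beat/chord → 35 chords.
D: 18 bars × 7 beats = 126 beats; 6 beats/chord → 21 chords.
E: 6 bars × 4 beats = 24 beats; 6 beats/chord → 4 chords.
Total: 4 + 44 + 35 + 21 + 4 = 108.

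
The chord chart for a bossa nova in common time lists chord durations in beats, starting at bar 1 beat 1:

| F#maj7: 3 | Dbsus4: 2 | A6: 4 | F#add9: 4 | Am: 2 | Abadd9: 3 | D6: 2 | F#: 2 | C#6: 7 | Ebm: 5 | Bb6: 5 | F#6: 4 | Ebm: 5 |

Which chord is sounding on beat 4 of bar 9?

Bb6

Beat 4 of bar 9 is beat (9−1)×4 + 4 = 36 overall.
Running totals: F#maj7 ends at 3, Dbsus4 ends at 5, A6 ends at 9, F#add9 ends at 13, Am ends at 15, Abadd9 ends at 18, D6 ends at 20, F# ends at 22, C#6 ends at 29, Ebm ends at 34, Bb6 ends at 39.
Beat 36 falls within Bb6.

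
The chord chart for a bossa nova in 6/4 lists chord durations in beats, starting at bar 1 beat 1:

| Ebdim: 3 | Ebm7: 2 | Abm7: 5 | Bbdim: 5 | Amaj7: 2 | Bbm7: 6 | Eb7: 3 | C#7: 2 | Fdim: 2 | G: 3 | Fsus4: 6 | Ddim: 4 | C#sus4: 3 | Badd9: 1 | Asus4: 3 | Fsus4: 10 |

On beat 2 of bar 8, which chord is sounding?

C#sus4

Beat 2 of bar 8 is beat (8−1)×6 + 2 = 44 overall.
Running totals: Ebdim ends at 3, Ebm7 ends at 5, Abm7 ends at 10, Bbdim ends at 15, Amaj7 ends at 17, Bbm7 ends at 23, Eb7 ends at 26, C#7 ends at 28, Fdim ends at 30, G ends at 33, Fsus4 ends at 39, Ddim ends at 43, C#sus4 ends at 46.
Beat 44 falls within C#sus4.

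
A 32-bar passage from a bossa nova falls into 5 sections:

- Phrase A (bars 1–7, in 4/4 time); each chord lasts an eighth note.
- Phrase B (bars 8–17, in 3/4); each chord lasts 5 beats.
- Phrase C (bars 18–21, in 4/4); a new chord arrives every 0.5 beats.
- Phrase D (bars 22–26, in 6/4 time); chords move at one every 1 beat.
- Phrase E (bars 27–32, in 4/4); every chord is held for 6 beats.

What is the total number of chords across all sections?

128 chords

A: 7 bars × 4 beats = 28 beats; 0.5 beats/chord → 56 chords.
B: 10 bars × 3 beats = 30 beats; 5 beats/chord → 6 chords.
C: 4 bars × 4 beats = 16 beats; 0.5 beats/chord → 32 chords.
D: 5 bars × 6 beats = 30 beats; 1 beat/chord → 30 chords.
E: 6 bars × 4 beats = 24 beats; 6 beats/chord → 4 chords.
Total: 56 + 6 + 32 + 30 + 4 = 128.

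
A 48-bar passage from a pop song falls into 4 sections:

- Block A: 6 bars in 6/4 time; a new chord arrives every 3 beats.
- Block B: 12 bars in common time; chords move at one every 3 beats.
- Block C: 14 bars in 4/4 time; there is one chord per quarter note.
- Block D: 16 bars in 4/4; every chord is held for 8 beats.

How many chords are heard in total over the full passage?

92 chords

A has 36 beats and chords last 3 each, so 12 chords.
B has 48 beats and chords last 3 each, so 16 chords.
C has 56 beats and chords last 1 each, so 56 chords.
D has 64 beats and chords last 8 each, so 8 chords.
Total: 12 + 16 + 56 + 8 = 92.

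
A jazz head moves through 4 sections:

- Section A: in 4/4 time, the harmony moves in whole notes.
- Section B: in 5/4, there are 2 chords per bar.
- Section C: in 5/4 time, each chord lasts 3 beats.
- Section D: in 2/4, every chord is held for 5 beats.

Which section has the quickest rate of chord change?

A: 4/4 = 1 chord/bar.
B: 5/2.5 = 2 chords/bar.
C: 5/3 = 5/3 chords/bar.
D: 2/5 = 0.4 chords/bar.
Fastest is B at 2 chords/bar.

Section B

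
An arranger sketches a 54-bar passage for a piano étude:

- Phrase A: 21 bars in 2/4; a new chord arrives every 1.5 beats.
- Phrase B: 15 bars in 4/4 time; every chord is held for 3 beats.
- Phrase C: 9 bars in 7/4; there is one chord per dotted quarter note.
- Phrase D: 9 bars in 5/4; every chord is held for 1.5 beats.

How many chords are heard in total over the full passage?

A: 21 bars × 2 beats = 42 beats; 1.5 beats/chord → 28 chords.
B: 15 bars × 4 beats = 60 beats; 3 beats/chord → 20 chords.
C: 9 bars × 7 beats = 63 beats; 1.5 beats/chord → 42 chords.
D: 9 bars × 5 beats = 45 beats; 1.5 beats/chord → 30 chords.
Total: 28 + 20 + 42 + 30 = 120.

120 chords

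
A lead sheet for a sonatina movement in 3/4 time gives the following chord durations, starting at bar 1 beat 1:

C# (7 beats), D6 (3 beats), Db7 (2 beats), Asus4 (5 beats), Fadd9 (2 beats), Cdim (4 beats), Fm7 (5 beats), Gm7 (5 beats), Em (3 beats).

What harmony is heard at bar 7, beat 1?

Fadd9

Beat 1 of bar 7 is beat (7−1)×3 + 1 = 19 overall.
Running totals: C# ends at 7, D6 ends at 10, Db7 ends at 12, Asus4 ends at 17, Fadd9 ends at 19.
Beat 19 falls within Fadd9.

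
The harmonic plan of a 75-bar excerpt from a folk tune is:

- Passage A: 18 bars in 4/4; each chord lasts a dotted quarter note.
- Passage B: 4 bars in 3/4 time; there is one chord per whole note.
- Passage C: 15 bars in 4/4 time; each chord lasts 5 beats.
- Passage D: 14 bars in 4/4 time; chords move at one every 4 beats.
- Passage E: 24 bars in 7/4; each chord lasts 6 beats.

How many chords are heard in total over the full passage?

105 chords

A has 72 beats and chords last 1.5 each, so 48 chords.
B has 12 beats and chords last 4 each, so 3 chords.
C has 60 beats and chords last 5 each, so 12 chords.
D has 56 beats and chords last 4 each, so 14 chords.
E has 168 beats and chords last 6 each, so 28 chords.
Total: 48 + 3 + 12 + 14 + 28 = 105.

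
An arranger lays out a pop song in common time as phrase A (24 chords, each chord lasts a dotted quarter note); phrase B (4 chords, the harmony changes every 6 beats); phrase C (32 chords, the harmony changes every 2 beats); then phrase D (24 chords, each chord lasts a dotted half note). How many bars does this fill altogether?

A: 24 × 1.5 = 36 beats = 9 bars.
B: 4 × 6 = 24 beats = 6 bars.
C: 32 × 2 = 64 beats = 16 bars.
D: 24 × 3 = 72 beats = 18 bars.
Total: 9 + 6 + 16 + 18 = 49 bars.

49 bars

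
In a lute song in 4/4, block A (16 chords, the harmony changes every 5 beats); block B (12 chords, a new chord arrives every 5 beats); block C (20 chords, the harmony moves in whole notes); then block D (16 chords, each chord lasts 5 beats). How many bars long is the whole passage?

75 bars

A: 16 × 5 = 80 beats = 20 bars.
B: 12 × 5 = 60 beats = 15 bars.
C: 20 × 4 = 80 beats = 20 bars.
D: 16 × 5 = 80 beats = 20 bars.
Total: 20 + 15 + 20 + 20 = 75 bars.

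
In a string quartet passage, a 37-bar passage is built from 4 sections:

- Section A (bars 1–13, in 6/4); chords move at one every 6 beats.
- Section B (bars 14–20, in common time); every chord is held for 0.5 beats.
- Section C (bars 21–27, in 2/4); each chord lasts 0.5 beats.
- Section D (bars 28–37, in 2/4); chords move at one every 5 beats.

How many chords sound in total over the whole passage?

101 chords

A: 13·6 = 78 beats, 78/6 = 13 chords.
B: 7·4 = 28 beats, 28/0.5 = 56 chords.
C: 7·2 = 14 beats, 14/0.5 = 28 chords.
D: 10·2 = 20 beats, 20/5 = 4 chords.
Total: 13 + 56 + 28 + 4 = 101.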